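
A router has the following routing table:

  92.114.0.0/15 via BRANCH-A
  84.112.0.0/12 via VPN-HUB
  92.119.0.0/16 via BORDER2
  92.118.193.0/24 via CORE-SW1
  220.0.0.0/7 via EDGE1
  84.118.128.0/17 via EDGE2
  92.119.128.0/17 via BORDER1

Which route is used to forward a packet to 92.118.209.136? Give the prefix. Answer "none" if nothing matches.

92.118.209.136 is outside every listed prefix and there is no default route.

none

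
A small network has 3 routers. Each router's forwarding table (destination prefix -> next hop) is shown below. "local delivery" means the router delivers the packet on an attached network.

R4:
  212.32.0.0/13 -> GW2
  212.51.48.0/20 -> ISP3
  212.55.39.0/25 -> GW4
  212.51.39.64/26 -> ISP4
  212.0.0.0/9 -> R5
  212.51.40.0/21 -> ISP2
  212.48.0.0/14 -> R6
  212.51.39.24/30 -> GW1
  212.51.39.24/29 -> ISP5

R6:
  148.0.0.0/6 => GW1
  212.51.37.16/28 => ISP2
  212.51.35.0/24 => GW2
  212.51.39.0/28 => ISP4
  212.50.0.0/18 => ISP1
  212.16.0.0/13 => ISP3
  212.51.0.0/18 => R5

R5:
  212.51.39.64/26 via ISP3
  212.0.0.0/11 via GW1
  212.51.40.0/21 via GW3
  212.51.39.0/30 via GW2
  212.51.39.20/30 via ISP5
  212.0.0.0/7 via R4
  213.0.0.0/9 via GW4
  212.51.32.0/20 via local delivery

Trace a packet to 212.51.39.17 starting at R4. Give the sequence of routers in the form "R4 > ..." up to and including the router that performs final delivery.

R4 > R6 > R5

At R4: longest match for 212.51.39.17 is 212.48.0.0/14 -> R6
At R6: longest match for 212.51.39.17 is 212.51.0.0/18 -> R5
At R5: longest match for 212.51.39.17 is 212.51.32.0/20 -> local delivery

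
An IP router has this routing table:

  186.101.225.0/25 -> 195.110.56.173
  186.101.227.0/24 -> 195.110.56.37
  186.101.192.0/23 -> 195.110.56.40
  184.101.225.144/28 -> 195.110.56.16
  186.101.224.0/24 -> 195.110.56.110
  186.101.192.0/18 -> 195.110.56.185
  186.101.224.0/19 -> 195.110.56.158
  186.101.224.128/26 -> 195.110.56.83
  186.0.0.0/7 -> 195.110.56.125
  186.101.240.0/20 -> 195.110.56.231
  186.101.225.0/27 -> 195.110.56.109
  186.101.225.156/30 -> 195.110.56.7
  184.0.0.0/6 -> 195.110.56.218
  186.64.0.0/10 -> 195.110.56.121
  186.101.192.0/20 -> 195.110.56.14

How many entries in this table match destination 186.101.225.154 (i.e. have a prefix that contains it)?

Prefixes containing 186.101.225.154:
  184.0.0.0/6 (184.0.0.0 - 187.255.255.255)
  186.0.0.0/7 (186.0.0.0 - 187.255.255.255)
  186.64.0.0/10 (186.64.0.0 - 186.127.255.255)
  186.101.192.0/18 (186.101.192.0 - 186.101.255.255)
  186.101.224.0/19 (186.101.224.0 - 186.101.255.255)
Total matching entries: 5.

5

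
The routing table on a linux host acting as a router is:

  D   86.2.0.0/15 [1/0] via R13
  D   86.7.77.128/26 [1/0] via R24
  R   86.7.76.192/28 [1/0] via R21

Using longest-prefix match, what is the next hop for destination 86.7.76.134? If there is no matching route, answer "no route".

no route

No entry's prefix contains 86.7.76.134; there is no default route.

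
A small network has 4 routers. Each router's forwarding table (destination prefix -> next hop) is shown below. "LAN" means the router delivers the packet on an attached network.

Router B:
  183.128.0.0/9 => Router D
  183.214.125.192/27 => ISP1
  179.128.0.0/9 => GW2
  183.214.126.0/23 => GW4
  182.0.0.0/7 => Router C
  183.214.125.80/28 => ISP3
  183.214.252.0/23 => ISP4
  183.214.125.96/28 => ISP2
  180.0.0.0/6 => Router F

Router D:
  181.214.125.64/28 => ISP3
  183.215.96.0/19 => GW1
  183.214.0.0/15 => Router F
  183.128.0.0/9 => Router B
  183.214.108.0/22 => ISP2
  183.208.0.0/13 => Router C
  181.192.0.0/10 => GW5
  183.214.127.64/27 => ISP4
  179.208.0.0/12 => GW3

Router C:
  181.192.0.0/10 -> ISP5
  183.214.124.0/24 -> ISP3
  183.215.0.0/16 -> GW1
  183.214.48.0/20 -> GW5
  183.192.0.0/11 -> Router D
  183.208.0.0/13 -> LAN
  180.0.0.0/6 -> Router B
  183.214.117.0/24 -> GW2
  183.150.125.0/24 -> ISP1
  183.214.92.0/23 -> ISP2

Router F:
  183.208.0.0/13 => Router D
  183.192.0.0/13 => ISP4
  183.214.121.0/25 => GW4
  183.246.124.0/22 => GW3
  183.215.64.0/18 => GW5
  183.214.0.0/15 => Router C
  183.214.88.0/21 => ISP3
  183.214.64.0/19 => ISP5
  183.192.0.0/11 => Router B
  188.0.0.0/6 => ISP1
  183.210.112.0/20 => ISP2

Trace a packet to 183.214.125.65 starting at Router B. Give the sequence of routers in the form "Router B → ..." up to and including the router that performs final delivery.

Router B → Router D → Router F → Router C

At Router B: longest match for 183.214.125.65 is 183.128.0.0/9 -> Router D
At Router D: longest match for 183.214.125.65 is 183.214.0.0/15 -> Router F
At Router F: longest match for 183.214.125.65 is 183.214.0.0/15 -> Router C
At Router C: longest match for 183.214.125.65 is 183.208.0.0/13 -> LAN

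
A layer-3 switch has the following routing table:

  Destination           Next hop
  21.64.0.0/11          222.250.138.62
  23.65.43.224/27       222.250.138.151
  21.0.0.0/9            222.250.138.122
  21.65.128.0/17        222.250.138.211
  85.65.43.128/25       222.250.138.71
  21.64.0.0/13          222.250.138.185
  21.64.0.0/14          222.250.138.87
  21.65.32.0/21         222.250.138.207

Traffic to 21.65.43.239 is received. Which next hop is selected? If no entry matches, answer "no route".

Routes whose prefix contains 21.65.43.239:
  21.0.0.0/9 (21.0.0.0 - 21.127.255.255) -> 222.250.138.122
  21.64.0.0/11 (21.64.0.0 - 21.95.255.255) -> 222.250.138.62
  21.64.0.0/13 (21.64.0.0 - 21.71.255.255) -> 222.250.138.185
  21.64.0.0/14 (21.64.0.0 - 21.67.255.255) -> 222.250.138.87
More-specific entries that do NOT match:
  23.65.43.224/27 (23.65.43.224 - 23.65.43.255) does not contain 21.65.43.239
  85.65.43.128/25 (85.65.43.128 - 85.65.43.255) does not contain 21.65.43.239
  21.65.32.0/21 (21.65.32.0 - 21.65.39.255) does not contain 21.65.43.239
  21.65.128.0/17 (21.65.128.0 - 21.65.255.255) does not contain 21.65.43.239
Longest matching prefix is /14 -> next hop 222.250.138.87.

222.250.138.87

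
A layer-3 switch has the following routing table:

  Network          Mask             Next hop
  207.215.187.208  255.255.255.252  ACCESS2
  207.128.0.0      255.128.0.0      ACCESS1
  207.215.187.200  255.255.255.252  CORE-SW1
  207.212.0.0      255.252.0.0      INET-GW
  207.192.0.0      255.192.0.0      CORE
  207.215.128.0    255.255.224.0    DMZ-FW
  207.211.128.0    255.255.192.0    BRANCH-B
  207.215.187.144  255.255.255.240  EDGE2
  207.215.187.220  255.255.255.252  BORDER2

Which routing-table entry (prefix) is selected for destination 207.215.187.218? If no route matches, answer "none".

207.212.0.0/14

Entries matching 207.215.187.218:
  207.128.0.0/9 (207.128.0.0 - 207.255.255.255)
  207.192.0.0/10 (207.192.0.0 - 207.255.255.255)
  207.212.0.0/14 (207.212.0.0 - 207.215.255.255)
Most specific is 207.212.0.0/14.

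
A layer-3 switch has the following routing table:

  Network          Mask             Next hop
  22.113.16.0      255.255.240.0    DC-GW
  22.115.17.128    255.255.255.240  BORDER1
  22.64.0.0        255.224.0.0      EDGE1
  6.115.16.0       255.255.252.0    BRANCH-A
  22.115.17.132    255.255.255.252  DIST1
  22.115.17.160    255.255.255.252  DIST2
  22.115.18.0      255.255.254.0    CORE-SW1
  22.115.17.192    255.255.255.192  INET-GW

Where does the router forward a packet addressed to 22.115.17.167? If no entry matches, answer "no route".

No entry's prefix contains 22.115.17.167; there is no default route.

no route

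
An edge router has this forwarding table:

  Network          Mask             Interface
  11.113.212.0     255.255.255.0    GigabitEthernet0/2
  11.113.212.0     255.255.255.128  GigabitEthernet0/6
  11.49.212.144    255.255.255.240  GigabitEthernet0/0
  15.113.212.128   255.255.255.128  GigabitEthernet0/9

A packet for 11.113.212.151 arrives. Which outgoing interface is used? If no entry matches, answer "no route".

Routes whose prefix contains 11.113.212.151:
  11.113.212.0/24 (11.113.212.0 - 11.113.212.255) -> GigabitEthernet0/2
More-specific entries that do NOT match:
  11.49.212.144/28 (11.49.212.144 - 11.49.212.159) does not contain 11.113.212.151
  11.113.212.0/25 (11.113.212.0 - 11.113.212.127) does not contain 11.113.212.151
  15.113.212.128/25 (15.113.212.128 - 15.113.212.255) does not contain 11.113.212.151
Longest matching prefix is /24 -> interface GigabitEthernet0/2.

GigabitEthernet0/2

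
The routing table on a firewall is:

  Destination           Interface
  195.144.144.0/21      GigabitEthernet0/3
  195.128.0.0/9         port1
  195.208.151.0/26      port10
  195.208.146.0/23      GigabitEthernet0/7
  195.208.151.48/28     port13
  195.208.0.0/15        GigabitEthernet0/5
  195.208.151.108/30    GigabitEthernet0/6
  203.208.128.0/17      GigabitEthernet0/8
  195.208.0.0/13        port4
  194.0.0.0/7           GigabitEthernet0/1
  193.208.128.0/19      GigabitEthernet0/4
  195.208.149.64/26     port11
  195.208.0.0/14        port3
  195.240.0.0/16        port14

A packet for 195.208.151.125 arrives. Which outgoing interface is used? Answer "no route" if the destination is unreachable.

Routes whose prefix contains 195.208.151.125:
  194.0.0.0/7 (194.0.0.0 - 195.255.255.255) -> GigabitEthernet0/1
  195.128.0.0/9 (195.128.0.0 - 195.255.255.255) -> port1
  195.208.0.0/13 (195.208.0.0 - 195.215.255.255) -> port4
  195.208.0.0/14 (195.208.0.0 - 195.211.255.255) -> port3
  195.208.0.0/15 (195.208.0.0 - 195.209.255.255) -> GigabitEthernet0/5
More-specific entries that do NOT match:
  195.208.151.108/30 (195.208.151.108 - 195.208.151.111) does not contain 195.208.151.125
  195.208.151.48/28 (195.208.151.48 - 195.208.151.63) does not contain 195.208.151.125
  195.208.151.0/26 (195.208.151.0 - 195.208.151.63) does not contain 195.208.151.125
  195.208.149.64/26 (195.208.149.64 - 195.208.149.127) does not contain 195.208.151.125
  195.208.146.0/23 (195.208.146.0 - 195.208.147.255) does not contain 195.208.151.125
  195.144.144.0/21 (195.144.144.0 - 195.144.151.255) does not contain 195.208.151.125
  193.208.128.0/19 (193.208.128.0 - 193.208.159.255) does not contain 195.208.151.125
  203.208.128.0/17 (203.208.128.0 - 203.208.255.255) does not contain 195.208.151.125
  195.240.0.0/16 (195.240.0.0 - 195.240.255.255) does not contain 195.208.151.125
Longest matching prefix is /15 -> interface GigabitEthernet0/5.

GigabitEthernet0/5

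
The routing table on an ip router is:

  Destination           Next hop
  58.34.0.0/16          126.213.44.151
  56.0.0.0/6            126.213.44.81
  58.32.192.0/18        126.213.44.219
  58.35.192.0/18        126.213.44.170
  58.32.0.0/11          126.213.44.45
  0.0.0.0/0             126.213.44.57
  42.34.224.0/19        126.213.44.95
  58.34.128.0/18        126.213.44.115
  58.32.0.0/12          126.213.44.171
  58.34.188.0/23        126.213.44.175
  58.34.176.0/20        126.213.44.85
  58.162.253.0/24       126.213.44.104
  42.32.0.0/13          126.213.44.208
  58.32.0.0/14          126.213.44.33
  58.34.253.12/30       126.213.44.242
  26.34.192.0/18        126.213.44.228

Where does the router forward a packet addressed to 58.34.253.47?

Routes whose prefix contains 58.34.253.47:
  0.0.0.0/0 (default, matches everything) -> 126.213.44.57
  56.0.0.0/6 (56.0.0.0 - 59.255.255.255) -> 126.213.44.81
  58.32.0.0/11 (58.32.0.0 - 58.63.255.255) -> 126.213.44.45
  58.32.0.0/12 (58.32.0.0 - 58.47.255.255) -> 126.213.44.171
  58.32.0.0/14 (58.32.0.0 - 58.35.255.255) -> 126.213.44.33
  58.34.0.0/16 (58.34.0.0 - 58.34.255.255) -> 126.213.44.151
More-specific entries that do NOT match:
  58.34.253.12/30 (58.34.253.12 - 58.34.253.15) does not contain 58.34.253.47
  58.162.253.0/24 (58.162.253.0 - 58.162.253.255) does not contain 58.34.253.47
  58.34.188.0/23 (58.34.188.0 - 58.34.189.255) does not contain 58.34.253.47
  58.34.176.0/20 (58.34.176.0 - 58.34.191.255) does not contain 58.34.253.47
  42.34.224.0/19 (42.34.224.0 - 42.34.255.255) does not contain 58.34.253.47
  58.32.192.0/18 (58.32.192.0 - 58.32.255.255) does not contain 58.34.253.47
  58.35.192.0/18 (58.35.192.0 - 58.35.255.255) does not contain 58.34.253.47
  58.34.128.0/18 (58.34.128.0 - 58.34.191.255) does not contain 58.34.253.47
  26.34.192.0/18 (26.34.192.0 - 26.34.255.255) does not contain 58.34.253.47
Longest matching prefix is /16 -> next hop 126.213.44.151.

126.213.44.151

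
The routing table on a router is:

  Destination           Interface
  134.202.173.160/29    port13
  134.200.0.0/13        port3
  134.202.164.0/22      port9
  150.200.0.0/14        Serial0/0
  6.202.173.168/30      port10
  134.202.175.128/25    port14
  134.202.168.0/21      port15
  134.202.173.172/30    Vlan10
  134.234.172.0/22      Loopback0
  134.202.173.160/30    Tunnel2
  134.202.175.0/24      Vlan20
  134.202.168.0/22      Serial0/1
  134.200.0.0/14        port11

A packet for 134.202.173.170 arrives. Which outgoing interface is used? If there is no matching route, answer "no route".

Routes whose prefix contains 134.202.173.170:
  134.200.0.0/13 (134.200.0.0 - 134.207.255.255) -> port3
  134.200.0.0/14 (134.200.0.0 - 134.203.255.255) -> port11
  134.202.168.0/21 (134.202.168.0 - 134.202.175.255) -> port15
More-specific entries that do NOT match:
  6.202.173.168/30 (6.202.173.168 - 6.202.173.171) does not contain 134.202.173.170
  134.202.173.172/30 (134.202.173.172 - 134.202.173.175) does not contain 134.202.173.170
  134.202.173.160/30 (134.202.173.160 - 134.202.173.163) does not contain 134.202.173.170
  134.202.173.160/29 (134.202.173.160 - 134.202.173.167) does not contain 134.202.173.170
  134.202.175.128/25 (134.202.175.128 - 134.202.175.255) does not contain 134.202.173.170
  134.202.175.0/24 (134.202.175.0 - 134.202.175.255) does not contain 134.202.173.170
  134.202.164.0/22 (134.202.164.0 - 134.202.167.255) does not contain 134.202.173.170
  134.234.172.0/22 (134.234.172.0 - 134.234.175.255) does not contain 134.202.173.170
  134.202.168.0/22 (134.202.168.0 - 134.202.171.255) does not contain 134.202.173.170
Longest matching prefix is /21 -> interface port15.

port15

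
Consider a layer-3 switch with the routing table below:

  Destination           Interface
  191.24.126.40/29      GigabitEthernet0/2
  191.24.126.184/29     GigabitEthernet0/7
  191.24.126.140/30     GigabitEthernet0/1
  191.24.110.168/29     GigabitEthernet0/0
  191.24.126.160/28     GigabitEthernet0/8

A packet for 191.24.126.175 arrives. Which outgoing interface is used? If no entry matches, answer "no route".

Routes whose prefix contains 191.24.126.175:
  191.24.126.160/28 (191.24.126.160 - 191.24.126.175) -> GigabitEthernet0/8
More-specific entries that do NOT match:
  191.24.126.140/30 (191.24.126.140 - 191.24.126.143) does not contain 191.24.126.175
  191.24.126.40/29 (191.24.126.40 - 191.24.126.47) does not contain 191.24.126.175
  191.24.126.184/29 (191.24.126.184 - 191.24.126.191) does not contain 191.24.126.175
  191.24.110.168/29 (191.24.110.168 - 191.24.110.175) does not contain 191.24.126.175
Longest matching prefix is /28 -> interface GigabitEthernet0/8.

GigabitEthernet0/8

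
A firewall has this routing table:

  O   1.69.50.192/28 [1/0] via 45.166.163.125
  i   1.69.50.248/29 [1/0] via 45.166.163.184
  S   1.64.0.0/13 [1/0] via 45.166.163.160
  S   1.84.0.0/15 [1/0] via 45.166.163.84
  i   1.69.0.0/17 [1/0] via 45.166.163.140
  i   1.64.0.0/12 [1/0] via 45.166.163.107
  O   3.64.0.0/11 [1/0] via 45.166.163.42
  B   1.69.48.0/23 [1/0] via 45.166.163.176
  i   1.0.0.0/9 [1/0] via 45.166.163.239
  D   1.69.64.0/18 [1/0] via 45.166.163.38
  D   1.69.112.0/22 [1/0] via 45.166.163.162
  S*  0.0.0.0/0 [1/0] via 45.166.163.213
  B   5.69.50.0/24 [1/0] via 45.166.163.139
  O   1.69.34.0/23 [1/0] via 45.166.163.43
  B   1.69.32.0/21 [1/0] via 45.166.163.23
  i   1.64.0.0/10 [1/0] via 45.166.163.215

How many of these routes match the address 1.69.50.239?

Prefixes containing 1.69.50.239:
  0.0.0.0/0 (default, matches everything)
  1.0.0.0/9 (1.0.0.0 - 1.127.255.255)
  1.64.0.0/10 (1.64.0.0 - 1.127.255.255)
  1.64.0.0/12 (1.64.0.0 - 1.79.255.255)
  1.64.0.0/13 (1.64.0.0 - 1.71.255.255)
  1.69.0.0/17 (1.69.0.0 - 1.69.127.255)
Total matching entries: 6.

6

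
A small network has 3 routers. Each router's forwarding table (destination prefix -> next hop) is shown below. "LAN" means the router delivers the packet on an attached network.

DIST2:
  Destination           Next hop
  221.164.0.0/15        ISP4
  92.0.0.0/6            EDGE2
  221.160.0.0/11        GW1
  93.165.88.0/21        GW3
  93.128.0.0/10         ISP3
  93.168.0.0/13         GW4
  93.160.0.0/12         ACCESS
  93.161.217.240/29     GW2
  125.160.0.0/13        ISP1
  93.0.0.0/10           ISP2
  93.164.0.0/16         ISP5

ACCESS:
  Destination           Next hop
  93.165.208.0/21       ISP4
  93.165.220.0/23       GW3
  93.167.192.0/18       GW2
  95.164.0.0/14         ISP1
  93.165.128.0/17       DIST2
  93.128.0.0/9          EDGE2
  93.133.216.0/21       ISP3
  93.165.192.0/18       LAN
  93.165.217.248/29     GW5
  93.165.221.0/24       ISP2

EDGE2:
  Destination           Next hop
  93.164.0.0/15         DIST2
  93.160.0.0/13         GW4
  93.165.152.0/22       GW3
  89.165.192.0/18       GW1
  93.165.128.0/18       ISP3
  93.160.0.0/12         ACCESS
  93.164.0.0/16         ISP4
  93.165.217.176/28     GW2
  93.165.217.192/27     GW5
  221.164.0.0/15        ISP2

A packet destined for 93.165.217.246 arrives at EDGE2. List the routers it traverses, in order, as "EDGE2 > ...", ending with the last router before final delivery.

EDGE2 > DIST2 > ACCESS

At EDGE2: longest match for 93.165.217.246 is 93.164.0.0/15 -> DIST2
At DIST2: longest match for 93.165.217.246 is 93.160.0.0/12 -> ACCESS
At ACCESS: longest match for 93.165.217.246 is 93.165.192.0/18 -> LAN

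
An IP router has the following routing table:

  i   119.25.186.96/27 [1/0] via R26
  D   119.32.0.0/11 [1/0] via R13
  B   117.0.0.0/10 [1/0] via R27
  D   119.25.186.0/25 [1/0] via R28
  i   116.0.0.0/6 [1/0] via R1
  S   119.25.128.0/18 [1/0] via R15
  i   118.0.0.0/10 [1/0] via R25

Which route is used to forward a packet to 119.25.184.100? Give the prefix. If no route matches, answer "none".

Entries matching 119.25.184.100:
  116.0.0.0/6 (116.0.0.0 - 119.255.255.255)
  119.25.128.0/18 (119.25.128.0 - 119.25.191.255)
Most specific is 119.25.128.0/18.

119.25.128.0/18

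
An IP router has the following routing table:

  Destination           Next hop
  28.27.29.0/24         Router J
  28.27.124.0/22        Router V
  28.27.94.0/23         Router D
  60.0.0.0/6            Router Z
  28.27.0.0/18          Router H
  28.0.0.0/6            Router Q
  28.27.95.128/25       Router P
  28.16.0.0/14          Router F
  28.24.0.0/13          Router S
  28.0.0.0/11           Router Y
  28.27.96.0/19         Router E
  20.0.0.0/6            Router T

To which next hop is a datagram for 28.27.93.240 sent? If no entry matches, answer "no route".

Router S

Routes whose prefix contains 28.27.93.240:
  28.0.0.0/6 (28.0.0.0 - 31.255.255.255) -> Router Q
  28.0.0.0/11 (28.0.0.0 - 28.31.255.255) -> Router Y
  28.24.0.0/13 (28.24.0.0 - 28.31.255.255) -> Router S
More-specific entries that do NOT match:
  28.27.95.128/25 (28.27.95.128 - 28.27.95.255) does not contain 28.27.93.240
  28.27.29.0/24 (28.27.29.0 - 28.27.29.255) does not contain 28.27.93.240
  28.27.94.0/23 (28.27.94.0 - 28.27.95.255) does not contain 28.27.93.240
  28.27.124.0/22 (28.27.124.0 - 28.27.127.255) does not contain 28.27.93.240
  28.27.96.0/19 (28.27.96.0 - 28.27.127.255) does not contain 28.27.93.240
  28.27.0.0/18 (28.27.0.0 - 28.27.63.255) does not contain 28.27.93.240
  28.16.0.0/14 (28.16.0.0 - 28.19.255.255) does not contain 28.27.93.240
Longest matching prefix is /13 -> next hop Router S.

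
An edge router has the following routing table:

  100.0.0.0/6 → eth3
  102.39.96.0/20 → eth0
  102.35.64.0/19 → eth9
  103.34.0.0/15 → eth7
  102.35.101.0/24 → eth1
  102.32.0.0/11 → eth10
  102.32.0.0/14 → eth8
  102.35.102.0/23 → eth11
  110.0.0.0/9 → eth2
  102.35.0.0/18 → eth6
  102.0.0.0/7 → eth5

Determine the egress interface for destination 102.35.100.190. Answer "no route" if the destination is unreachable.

eth8

Routes whose prefix contains 102.35.100.190:
  100.0.0.0/6 (100.0.0.0 - 103.255.255.255) -> eth3
  102.0.0.0/7 (102.0.0.0 - 103.255.255.255) -> eth5
  102.32.0.0/11 (102.32.0.0 - 102.63.255.255) -> eth10
  102.32.0.0/14 (102.32.0.0 - 102.35.255.255) -> eth8
More-specific entries that do NOT match:
  102.35.101.0/24 (102.35.101.0 - 102.35.101.255) does not contain 102.35.100.190
  102.35.102.0/23 (102.35.102.0 - 102.35.103.255) does not contain 102.35.100.190
  102.39.96.0/20 (102.39.96.0 - 102.39.111.255) does not contain 102.35.100.190
  102.35.64.0/19 (102.35.64.0 - 102.35.95.255) does not contain 102.35.100.190
  102.35.0.0/18 (102.35.0.0 - 102.35.63.255) does not contain 102.35.100.190
  103.34.0.0/15 (103.34.0.0 - 103.35.255.255) does not contain 102.35.100.190
Longest matching prefix is /14 -> interface eth8.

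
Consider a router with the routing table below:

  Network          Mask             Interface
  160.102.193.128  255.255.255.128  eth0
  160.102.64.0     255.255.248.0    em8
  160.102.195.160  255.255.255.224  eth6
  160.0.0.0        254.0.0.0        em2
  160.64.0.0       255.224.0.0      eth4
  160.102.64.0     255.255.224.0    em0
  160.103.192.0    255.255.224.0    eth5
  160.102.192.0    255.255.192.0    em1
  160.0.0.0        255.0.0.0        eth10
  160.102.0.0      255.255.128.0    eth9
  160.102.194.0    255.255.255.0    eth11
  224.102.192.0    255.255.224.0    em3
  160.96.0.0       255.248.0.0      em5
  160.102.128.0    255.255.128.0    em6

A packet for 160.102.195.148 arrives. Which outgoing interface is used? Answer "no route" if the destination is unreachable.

em1

Routes whose prefix contains 160.102.195.148:
  160.0.0.0/7 (160.0.0.0 - 161.255.255.255) -> em2
  160.0.0.0/8 (160.0.0.0 - 160.255.255.255) -> eth10
  160.96.0.0/13 (160.96.0.0 - 160.103.255.255) -> em5
  160.102.128.0/17 (160.102.128.0 - 160.102.255.255) -> em6
  160.102.192.0/18 (160.102.192.0 - 160.102.255.255) -> em1
More-specific entries that do NOT match:
  160.102.195.160/27 (160.102.195.160 - 160.102.195.191) does not contain 160.102.195.148
  160.102.193.128/25 (160.102.193.128 - 160.102.193.255) does not contain 160.102.195.148
  160.102.194.0/24 (160.102.194.0 - 160.102.194.255) does not contain 160.102.195.148
  160.102.64.0/21 (160.102.64.0 - 160.102.71.255) does not contain 160.102.195.148
  160.102.64.0/19 (160.102.64.0 - 160.102.95.255) does not contain 160.102.195.148
  160.103.192.0/19 (160.103.192.0 - 160.103.223.255) does not contain 160.102.195.148
  224.102.192.0/19 (224.102.192.0 - 224.102.223.255) does not contain 160.102.195.148
Longest matching prefix is /18 -> interface em1.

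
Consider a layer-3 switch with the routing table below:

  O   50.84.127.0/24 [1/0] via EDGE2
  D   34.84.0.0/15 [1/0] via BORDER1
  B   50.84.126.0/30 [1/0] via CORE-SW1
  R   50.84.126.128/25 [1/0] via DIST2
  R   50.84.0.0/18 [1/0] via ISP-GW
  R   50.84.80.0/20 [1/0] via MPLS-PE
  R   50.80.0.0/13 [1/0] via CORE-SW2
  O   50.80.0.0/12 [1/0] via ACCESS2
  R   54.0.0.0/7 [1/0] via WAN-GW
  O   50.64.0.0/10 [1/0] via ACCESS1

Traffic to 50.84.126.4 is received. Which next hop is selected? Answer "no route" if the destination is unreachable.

CORE-SW2

Routes whose prefix contains 50.84.126.4:
  50.64.0.0/10 (50.64.0.0 - 50.127.255.255) -> ACCESS1
  50.80.0.0/12 (50.80.0.0 - 50.95.255.255) -> ACCESS2
  50.80.0.0/13 (50.80.0.0 - 50.87.255.255) -> CORE-SW2
More-specific entries that do NOT match:
  50.84.126.0/30 (50.84.126.0 - 50.84.126.3) does not contain 50.84.126.4
  50.84.126.128/25 (50.84.126.128 - 50.84.126.255) does not contain 50.84.126.4
  50.84.127.0/24 (50.84.127.0 - 50.84.127.255) does not contain 50.84.126.4
  50.84.80.0/20 (50.84.80.0 - 50.84.95.255) does not contain 50.84.126.4
  50.84.0.0/18 (50.84.0.0 - 50.84.63.255) does not contain 50.84.126.4
  34.84.0.0/15 (34.84.0.0 - 34.85.255.255) does not contain 50.84.126.4
Longest matching prefix is /13 -> next hop CORE-SW2.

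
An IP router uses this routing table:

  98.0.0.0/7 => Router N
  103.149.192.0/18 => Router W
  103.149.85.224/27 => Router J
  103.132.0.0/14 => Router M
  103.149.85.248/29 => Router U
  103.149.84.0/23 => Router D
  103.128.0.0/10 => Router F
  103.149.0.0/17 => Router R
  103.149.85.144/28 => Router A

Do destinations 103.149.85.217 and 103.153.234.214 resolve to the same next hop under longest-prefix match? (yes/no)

103.149.85.217: longest match 103.149.84.0/23 -> Router D
103.153.234.214: longest match 103.128.0.0/10 -> Router F

no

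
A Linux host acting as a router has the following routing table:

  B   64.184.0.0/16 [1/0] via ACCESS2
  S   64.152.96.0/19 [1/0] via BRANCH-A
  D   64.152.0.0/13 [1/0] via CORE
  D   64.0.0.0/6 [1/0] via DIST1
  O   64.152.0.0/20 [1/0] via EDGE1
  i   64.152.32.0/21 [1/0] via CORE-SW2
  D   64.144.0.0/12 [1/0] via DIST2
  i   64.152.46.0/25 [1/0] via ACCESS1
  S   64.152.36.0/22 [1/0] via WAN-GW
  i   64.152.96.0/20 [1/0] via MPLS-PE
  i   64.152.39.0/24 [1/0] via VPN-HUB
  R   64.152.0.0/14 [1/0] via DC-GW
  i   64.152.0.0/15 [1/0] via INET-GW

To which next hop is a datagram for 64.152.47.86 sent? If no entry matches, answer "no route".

Routes whose prefix contains 64.152.47.86:
  64.0.0.0/6 (64.0.0.0 - 67.255.255.255) -> DIST1
  64.144.0.0/12 (64.144.0.0 - 64.159.255.255) -> DIST2
  64.152.0.0/13 (64.152.0.0 - 64.159.255.255) -> CORE
  64.152.0.0/14 (64.152.0.0 - 64.155.255.255) -> DC-GW
  64.152.0.0/15 (64.152.0.0 - 64.153.255.255) -> INET-GW
More-specific entries that do NOT match:
  64.152.46.0/25 (64.152.46.0 - 64.152.46.127) does not contain 64.152.47.86
  64.152.39.0/24 (64.152.39.0 - 64.152.39.255) does not contain 64.152.47.86
  64.152.36.0/22 (64.152.36.0 - 64.152.39.255) does not contain 64.152.47.86
  64.152.32.0/21 (64.152.32.0 - 64.152.39.255) does not contain 64.152.47.86
  64.152.0.0/20 (64.152.0.0 - 64.152.15.255) does not contain 64.152.47.86
  64.152.96.0/20 (64.152.96.0 - 64.152.111.255) does not contain 64.152.47.86
  64.152.96.0/19 (64.152.96.0 - 64.152.127.255) does not contain 64.152.47.86
  64.184.0.0/16 (64.184.0.0 - 64.184.255.255) does not contain 64.152.47.86
Longest matching prefix is /15 -> next hop INET-GW.

INET-GW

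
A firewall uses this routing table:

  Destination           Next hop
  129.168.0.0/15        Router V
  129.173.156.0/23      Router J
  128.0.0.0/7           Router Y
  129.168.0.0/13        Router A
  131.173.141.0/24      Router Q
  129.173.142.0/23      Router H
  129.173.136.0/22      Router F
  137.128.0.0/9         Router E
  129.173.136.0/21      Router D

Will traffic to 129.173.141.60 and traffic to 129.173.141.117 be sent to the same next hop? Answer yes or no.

129.173.141.60: longest match 129.173.136.0/21 -> Router D
129.173.141.117: longest match 129.173.136.0/21 -> Router D

yes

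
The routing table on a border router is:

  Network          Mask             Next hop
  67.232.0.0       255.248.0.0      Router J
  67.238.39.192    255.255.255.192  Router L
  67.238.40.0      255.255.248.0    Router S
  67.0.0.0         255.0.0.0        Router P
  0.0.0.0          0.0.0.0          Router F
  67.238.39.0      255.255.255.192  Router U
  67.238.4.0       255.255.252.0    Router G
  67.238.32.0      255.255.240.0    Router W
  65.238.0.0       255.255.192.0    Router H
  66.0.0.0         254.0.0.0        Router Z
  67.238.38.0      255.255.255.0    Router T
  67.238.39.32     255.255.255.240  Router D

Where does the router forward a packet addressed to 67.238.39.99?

Routes whose prefix contains 67.238.39.99:
  0.0.0.0/0 (default, matches everything) -> Router F
  66.0.0.0/7 (66.0.0.0 - 67.255.255.255) -> Router Z
  67.0.0.0/8 (67.0.0.0 - 67.255.255.255) -> Router P
  67.232.0.0/13 (67.232.0.0 - 67.239.255.255) -> Router J
  67.238.32.0/20 (67.238.32.0 - 67.238.47.255) -> Router W
More-specific entries that do NOT match:
  67.238.39.32/28 (67.238.39.32 - 67.238.39.47) does not contain 67.238.39.99
  67.238.39.192/26 (67.238.39.192 - 67.238.39.255) does not contain 67.238.39.99
  67.238.39.0/26 (67.238.39.0 - 67.238.39.63) does not contain 67.238.39.99
  67.238.38.0/24 (67.238.38.0 - 67.238.38.255) does not contain 67.238.39.99
  67.238.4.0/22 (67.238.4.0 - 67.238.7.255) does not contain 67.238.39.99
  67.238.40.0/21 (67.238.40.0 - 67.238.47.255) does not contain 67.238.39.99
Longest matching prefix is /20 -> next hop Router W.

Router W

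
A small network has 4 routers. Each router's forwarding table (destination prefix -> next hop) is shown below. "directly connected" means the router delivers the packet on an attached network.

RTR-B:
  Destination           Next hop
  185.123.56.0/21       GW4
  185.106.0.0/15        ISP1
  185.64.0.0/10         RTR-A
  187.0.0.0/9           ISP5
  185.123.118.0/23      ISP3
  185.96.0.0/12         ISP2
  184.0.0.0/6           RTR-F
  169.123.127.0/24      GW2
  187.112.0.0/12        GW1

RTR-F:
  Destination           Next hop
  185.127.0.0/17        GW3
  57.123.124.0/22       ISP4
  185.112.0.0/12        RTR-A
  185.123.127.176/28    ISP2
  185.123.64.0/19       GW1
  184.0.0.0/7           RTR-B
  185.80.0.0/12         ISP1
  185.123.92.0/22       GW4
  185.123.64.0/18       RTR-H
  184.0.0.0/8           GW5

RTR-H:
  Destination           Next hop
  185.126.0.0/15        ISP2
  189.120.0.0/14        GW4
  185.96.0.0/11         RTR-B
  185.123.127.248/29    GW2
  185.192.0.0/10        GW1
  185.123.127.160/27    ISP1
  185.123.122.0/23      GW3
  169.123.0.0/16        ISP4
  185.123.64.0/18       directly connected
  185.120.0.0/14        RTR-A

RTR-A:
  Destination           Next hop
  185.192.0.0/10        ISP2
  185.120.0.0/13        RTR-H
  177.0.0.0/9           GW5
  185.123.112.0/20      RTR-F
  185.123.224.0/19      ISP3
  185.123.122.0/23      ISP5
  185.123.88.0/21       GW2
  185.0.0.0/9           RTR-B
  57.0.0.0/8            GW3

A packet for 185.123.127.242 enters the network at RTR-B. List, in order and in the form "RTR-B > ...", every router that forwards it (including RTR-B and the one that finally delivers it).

RTR-B > RTR-A > RTR-F > RTR-H

At RTR-B: longest match for 185.123.127.242 is 185.64.0.0/10 -> RTR-A
At RTR-A: longest match for 185.123.127.242 is 185.123.112.0/20 -> RTR-F
At RTR-F: longest match for 185.123.127.242 is 185.123.64.0/18 -> RTR-H
At RTR-H: longest match for 185.123.127.242 is 185.123.64.0/18 -> directly connected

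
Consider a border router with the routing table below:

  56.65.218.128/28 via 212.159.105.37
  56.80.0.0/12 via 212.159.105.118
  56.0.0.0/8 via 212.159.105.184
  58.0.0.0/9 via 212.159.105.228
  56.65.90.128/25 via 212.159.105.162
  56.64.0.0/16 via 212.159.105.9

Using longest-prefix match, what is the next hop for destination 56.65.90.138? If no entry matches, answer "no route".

212.159.105.162

Routes whose prefix contains 56.65.90.138:
  56.0.0.0/8 (56.0.0.0 - 56.255.255.255) -> 212.159.105.184
  56.65.90.128/25 (56.65.90.128 - 56.65.90.255) -> 212.159.105.162
More-specific entries that do NOT match:
  56.65.218.128/28 (56.65.218.128 - 56.65.218.143) does not contain 56.65.90.138
Longest matching prefix is /25 -> next hop 212.159.105.162.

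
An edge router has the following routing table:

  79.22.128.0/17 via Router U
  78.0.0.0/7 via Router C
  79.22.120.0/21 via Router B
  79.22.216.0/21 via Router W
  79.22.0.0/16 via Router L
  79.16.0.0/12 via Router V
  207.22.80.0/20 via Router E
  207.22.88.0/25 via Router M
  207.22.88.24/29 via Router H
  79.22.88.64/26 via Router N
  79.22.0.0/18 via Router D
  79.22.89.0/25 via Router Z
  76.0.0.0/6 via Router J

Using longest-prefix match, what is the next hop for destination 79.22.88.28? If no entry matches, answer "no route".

Router L

Routes whose prefix contains 79.22.88.28:
  76.0.0.0/6 (76.0.0.0 - 79.255.255.255) -> Router J
  78.0.0.0/7 (78.0.0.0 - 79.255.255.255) -> Router C
  79.16.0.0/12 (79.16.0.0 - 79.31.255.255) -> Router V
  79.22.0.0/16 (79.22.0.0 - 79.22.255.255) -> Router L
More-specific entries that do NOT match:
  207.22.88.24/29 (207.22.88.24 - 207.22.88.31) does not contain 79.22.88.28
  79.22.88.64/26 (79.22.88.64 - 79.22.88.127) does not contain 79.22.88.28
  207.22.88.0/25 (207.22.88.0 - 207.22.88.127) does not contain 79.22.88.28
  79.22.89.0/25 (79.22.89.0 - 79.22.89.127) does not contain 79.22.88.28
  79.22.120.0/21 (79.22.120.0 - 79.22.127.255) does not contain 79.22.88.28
  79.22.216.0/21 (79.22.216.0 - 79.22.223.255) does not contain 79.22.88.28
  207.22.80.0/20 (207.22.80.0 - 207.22.95.255) does not contain 79.22.88.28
  79.22.0.0/18 (79.22.0.0 - 79.22.63.255) does not contain 79.22.88.28
  79.22.128.0/17 (79.22.128.0 - 79.22.255.255) does not contain 79.22.88.28
Longest matching prefix is /16 -> next hop Router L.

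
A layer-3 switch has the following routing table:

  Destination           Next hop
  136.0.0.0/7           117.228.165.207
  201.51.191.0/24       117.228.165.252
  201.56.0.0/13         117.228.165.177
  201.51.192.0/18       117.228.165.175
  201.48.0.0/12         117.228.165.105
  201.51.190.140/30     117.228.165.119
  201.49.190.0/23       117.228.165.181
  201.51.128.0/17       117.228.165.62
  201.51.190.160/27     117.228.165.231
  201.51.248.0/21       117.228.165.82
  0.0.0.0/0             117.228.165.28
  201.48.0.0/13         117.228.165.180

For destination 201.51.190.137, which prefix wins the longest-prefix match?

Entries matching 201.51.190.137:
  0.0.0.0/0 (default, matches everything)
  201.48.0.0/12 (201.48.0.0 - 201.63.255.255)
  201.48.0.0/13 (201.48.0.0 - 201.55.255.255)
  201.51.128.0/17 (201.51.128.0 - 201.51.255.255)
Most specific is 201.51.128.0/17.

201.51.128.0/17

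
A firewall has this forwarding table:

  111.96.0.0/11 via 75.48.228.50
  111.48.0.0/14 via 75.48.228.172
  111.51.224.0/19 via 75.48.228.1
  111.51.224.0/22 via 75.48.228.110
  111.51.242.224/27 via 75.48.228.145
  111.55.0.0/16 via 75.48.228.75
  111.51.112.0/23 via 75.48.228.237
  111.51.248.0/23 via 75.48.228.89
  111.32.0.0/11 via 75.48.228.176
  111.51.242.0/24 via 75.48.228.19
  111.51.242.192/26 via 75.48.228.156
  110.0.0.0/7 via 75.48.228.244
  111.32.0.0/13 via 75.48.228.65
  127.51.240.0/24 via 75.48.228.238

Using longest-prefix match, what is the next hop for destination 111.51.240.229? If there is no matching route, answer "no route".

Routes whose prefix contains 111.51.240.229:
  110.0.0.0/7 (110.0.0.0 - 111.255.255.255) -> 75.48.228.244
  111.32.0.0/11 (111.32.0.0 - 111.63.255.255) -> 75.48.228.176
  111.48.0.0/14 (111.48.0.0 - 111.51.255.255) -> 75.48.228.172
  111.51.224.0/19 (111.51.224.0 - 111.51.255.255) -> 75.48.228.1
More-specific entries that do NOT match:
  111.51.242.224/27 (111.51.242.224 - 111.51.242.255) does not contain 111.51.240.229
  111.51.242.192/26 (111.51.242.192 - 111.51.242.255) does not contain 111.51.240.229
  111.51.242.0/24 (111.51.242.0 - 111.51.242.255) does not contain 111.51.240.229
  127.51.240.0/24 (127.51.240.0 - 127.51.240.255) does not contain 111.51.240.229
  111.51.112.0/23 (111.51.112.0 - 111.51.113.255) does not contain 111.51.240.229
  111.51.248.0/23 (111.51.248.0 - 111.51.249.255) does not contain 111.51.240.229
  111.51.224.0/22 (111.51.224.0 - 111.51.227.255) does not contain 111.51.240.229
Longest matching prefix is /19 -> next hop 75.48.228.1.

75.48.228.1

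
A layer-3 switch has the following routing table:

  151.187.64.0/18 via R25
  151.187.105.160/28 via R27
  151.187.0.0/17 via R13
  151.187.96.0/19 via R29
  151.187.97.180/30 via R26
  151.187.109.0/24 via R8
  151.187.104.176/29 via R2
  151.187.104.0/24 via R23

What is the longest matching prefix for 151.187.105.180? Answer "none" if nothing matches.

Entries matching 151.187.105.180:
  151.187.0.0/17 (151.187.0.0 - 151.187.127.255)
  151.187.64.0/18 (151.187.64.0 - 151.187.127.255)
  151.187.96.0/19 (151.187.96.0 - 151.187.127.255)
Most specific is 151.187.96.0/19.

151.187.96.0/19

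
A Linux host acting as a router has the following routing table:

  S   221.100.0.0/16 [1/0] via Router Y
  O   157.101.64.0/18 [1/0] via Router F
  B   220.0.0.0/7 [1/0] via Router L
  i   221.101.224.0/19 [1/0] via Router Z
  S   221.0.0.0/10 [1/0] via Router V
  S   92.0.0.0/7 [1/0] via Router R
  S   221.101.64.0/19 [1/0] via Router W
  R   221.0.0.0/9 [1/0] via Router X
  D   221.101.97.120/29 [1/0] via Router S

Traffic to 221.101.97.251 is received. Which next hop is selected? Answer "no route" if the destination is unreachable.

Routes whose prefix contains 221.101.97.251:
  220.0.0.0/7 (220.0.0.0 - 221.255.255.255) -> Router L
  221.0.0.0/9 (221.0.0.0 - 221.127.255.255) -> Router X
More-specific entries that do NOT match:
  221.101.97.120/29 (221.101.97.120 - 221.101.97.127) does not contain 221.101.97.251
  221.101.224.0/19 (221.101.224.0 - 221.101.255.255) does not contain 221.101.97.251
  221.101.64.0/19 (221.101.64.0 - 221.101.95.255) does not contain 221.101.97.251
  157.101.64.0/18 (157.101.64.0 - 157.101.127.255) does not contain 221.101.97.251
  221.100.0.0/16 (221.100.0.0 - 221.100.255.255) does not contain 221.101.97.251
  221.0.0.0/10 (221.0.0.0 - 221.63.255.255) does not contain 221.101.97.251
Longest matching prefix is /9 -> next hop Router X.

Router X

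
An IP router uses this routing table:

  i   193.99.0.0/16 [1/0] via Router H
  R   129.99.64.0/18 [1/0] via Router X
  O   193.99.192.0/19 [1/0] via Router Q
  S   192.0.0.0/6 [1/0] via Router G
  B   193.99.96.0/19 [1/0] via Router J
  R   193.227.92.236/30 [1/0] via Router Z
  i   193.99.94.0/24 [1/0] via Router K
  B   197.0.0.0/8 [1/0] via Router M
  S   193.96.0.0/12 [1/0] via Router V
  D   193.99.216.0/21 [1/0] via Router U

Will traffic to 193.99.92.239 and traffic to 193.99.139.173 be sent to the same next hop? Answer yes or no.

193.99.92.239: longest match 193.99.0.0/16 -> Router H
193.99.139.173: longest match 193.99.0.0/16 -> Router H

yes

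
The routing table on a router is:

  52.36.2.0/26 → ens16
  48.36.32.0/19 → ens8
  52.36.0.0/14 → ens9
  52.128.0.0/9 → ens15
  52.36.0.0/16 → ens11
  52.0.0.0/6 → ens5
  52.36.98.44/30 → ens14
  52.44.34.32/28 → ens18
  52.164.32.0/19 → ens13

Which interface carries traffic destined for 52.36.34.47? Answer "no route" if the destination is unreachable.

Routes whose prefix contains 52.36.34.47:
  52.0.0.0/6 (52.0.0.0 - 55.255.255.255) -> ens5
  52.36.0.0/14 (52.36.0.0 - 52.39.255.255) -> ens9
  52.36.0.0/16 (52.36.0.0 - 52.36.255.255) -> ens11
More-specific entries that do NOT match:
  52.36.98.44/30 (52.36.98.44 - 52.36.98.47) does not contain 52.36.34.47
  52.44.34.32/28 (52.44.34.32 - 52.44.34.47) does not contain 52.36.34.47
  52.36.2.0/26 (52.36.2.0 - 52.36.2.63) does not contain 52.36.34.47
  48.36.32.0/19 (48.36.32.0 - 48.36.63.255) does not contain 52.36.34.47
  52.164.32.0/19 (52.164.32.0 - 52.164.63.255) does not contain 52.36.34.47
Longest matching prefix is /16 -> interface ens11.

ens11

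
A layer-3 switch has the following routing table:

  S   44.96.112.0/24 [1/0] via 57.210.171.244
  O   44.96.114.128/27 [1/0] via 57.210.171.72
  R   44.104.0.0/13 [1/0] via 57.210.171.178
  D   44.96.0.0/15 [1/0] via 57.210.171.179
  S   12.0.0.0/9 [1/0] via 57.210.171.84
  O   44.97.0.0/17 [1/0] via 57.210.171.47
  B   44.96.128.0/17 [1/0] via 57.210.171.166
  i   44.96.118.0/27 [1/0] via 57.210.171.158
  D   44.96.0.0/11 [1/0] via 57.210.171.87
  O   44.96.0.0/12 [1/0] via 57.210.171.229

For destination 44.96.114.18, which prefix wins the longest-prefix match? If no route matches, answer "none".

Entries matching 44.96.114.18:
  44.96.0.0/11 (44.96.0.0 - 44.127.255.255)
  44.96.0.0/12 (44.96.0.0 - 44.111.255.255)
  44.96.0.0/15 (44.96.0.0 - 44.97.255.255)
Most specific is 44.96.0.0/15.

44.96.0.0/15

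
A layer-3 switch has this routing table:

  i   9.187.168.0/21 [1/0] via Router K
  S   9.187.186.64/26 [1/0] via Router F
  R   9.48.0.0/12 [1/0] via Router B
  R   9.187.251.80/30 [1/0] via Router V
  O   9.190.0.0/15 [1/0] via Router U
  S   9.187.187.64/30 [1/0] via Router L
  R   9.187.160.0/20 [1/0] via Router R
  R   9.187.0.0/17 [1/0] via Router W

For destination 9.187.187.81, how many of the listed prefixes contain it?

No listed prefix contains 9.187.187.81.
Total matching entries: 0.

0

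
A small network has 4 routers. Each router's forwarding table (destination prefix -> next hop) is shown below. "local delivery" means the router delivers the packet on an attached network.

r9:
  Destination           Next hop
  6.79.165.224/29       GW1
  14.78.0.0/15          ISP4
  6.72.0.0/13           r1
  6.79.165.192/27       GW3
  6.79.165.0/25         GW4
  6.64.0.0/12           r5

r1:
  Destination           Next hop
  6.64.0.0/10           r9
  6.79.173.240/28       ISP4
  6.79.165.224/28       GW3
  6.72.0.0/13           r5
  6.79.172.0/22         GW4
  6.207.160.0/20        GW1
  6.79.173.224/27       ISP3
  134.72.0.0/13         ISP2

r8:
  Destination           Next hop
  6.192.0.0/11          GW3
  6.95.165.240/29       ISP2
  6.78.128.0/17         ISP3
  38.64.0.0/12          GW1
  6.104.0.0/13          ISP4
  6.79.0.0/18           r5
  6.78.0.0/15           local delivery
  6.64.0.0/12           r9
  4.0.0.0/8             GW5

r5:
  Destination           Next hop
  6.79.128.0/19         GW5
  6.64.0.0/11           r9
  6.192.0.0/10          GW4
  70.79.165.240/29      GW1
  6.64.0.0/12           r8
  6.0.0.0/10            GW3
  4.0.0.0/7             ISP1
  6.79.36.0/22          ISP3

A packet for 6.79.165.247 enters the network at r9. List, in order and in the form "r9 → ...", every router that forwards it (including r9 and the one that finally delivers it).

r9 → r1 → r5 → r8

At r9: longest match for 6.79.165.247 is 6.72.0.0/13 -> r1
At r1: longest match for 6.79.165.247 is 6.72.0.0/13 -> r5
At r5: longest match for 6.79.165.247 is 6.64.0.0/12 -> r8
At r8: longest match for 6.79.165.247 is 6.78.0.0/15 -> local delivery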